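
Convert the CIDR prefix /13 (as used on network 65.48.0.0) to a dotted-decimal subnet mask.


/13 means 13 network bits, 19 host bits
Binary: 11111111111110000000000000000000
Mask: 255.248.0.0


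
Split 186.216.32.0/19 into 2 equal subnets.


New prefix = 19 + 1 = 20
Each subnet has 4096 addresses
  186.216.32.0/20
  186.216.48.0/20
Subnets: 186.216.32.0/20, 186.216.48.0/20


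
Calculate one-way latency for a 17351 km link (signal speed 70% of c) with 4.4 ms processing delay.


Speed = 0.7 * 3e5 km/s = 210000 km/s
Propagation delay = 17351 / 210000 = 0.0826 s = 82.6238 ms
Processing delay = 4.4 ms
Total one-way latency = 87.0238 ms


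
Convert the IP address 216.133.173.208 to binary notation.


216 = 11011000
133 = 10000101
173 = 10101101
208 = 11010000
Binary: 11011000.10000101.10101101.11010000


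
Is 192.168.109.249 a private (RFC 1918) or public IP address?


RFC 1918 private ranges:
  10.0.0.0/8 (10.0.0.0 - 10.255.255.255)
  172.16.0.0/12 (172.16.0.0 - 172.31.255.255)
  192.168.0.0/16 (192.168.0.0 - 192.168.255.255)
Private (in 192.168.0.0/16)


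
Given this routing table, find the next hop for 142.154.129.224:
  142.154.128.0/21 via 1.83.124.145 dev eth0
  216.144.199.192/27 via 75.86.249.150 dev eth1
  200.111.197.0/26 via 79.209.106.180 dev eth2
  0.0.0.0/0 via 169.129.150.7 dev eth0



Longest prefix match for 142.154.129.224:
  /21 142.154.128.0: MATCH
  /27 216.144.199.192: no
  /26 200.111.197.0: no
  /0 0.0.0.0: MATCH
Selected: next-hop 1.83.124.145 via eth0 (matched /21)


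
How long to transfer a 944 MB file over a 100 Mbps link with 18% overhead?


Effective throughput = 100 * (1 - 18/100) = 82 Mbps
File size in Mb = 944 * 8 = 7552 Mb
Time = 7552 / 82
Time = 92.0976 seconds


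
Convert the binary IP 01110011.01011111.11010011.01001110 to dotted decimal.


01110011 = 115
01011111 = 95
11010011 = 211
01001110 = 78
IP: 115.95.211.78


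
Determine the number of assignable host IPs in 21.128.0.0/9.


Host bits = 32 - 9 = 23
Total addresses = 2^23 = 8388608
Usable = total - 2 (network and broadcast)
Usable hosts: 8388606


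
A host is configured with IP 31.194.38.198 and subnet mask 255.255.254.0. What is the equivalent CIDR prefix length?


Binary: 11111111.11111111.11111110.00000000
Count leading 1s
Prefix: /23


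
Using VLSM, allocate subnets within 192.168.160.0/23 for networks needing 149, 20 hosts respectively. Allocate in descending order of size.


149 hosts -> /24 (254 usable): 192.168.160.0/24
20 hosts -> /27 (30 usable): 192.168.161.0/27
Allocation: 192.168.160.0/24 (149 hosts, 254 usable); 192.168.161.0/27 (20 hosts, 30 usable)


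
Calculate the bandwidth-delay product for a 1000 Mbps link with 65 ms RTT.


BDP = bandwidth * RTT
= 1000 Mbps * 65 ms
= 1000 * 1e6 * 65 / 1000 bits
= 65000000 bits
= 8125000 bytes
= 7934.5703 KB
BDP = 65000000 bits (8125000 bytes)


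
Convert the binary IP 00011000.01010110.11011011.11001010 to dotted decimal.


00011000 = 24
01010110 = 86
11011011 = 219
11001010 = 202
IP: 24.86.219.202


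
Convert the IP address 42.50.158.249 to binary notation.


42 = 00101010
50 = 00110010
158 = 10011110
249 = 11111001
Binary: 00101010.00110010.10011110.11111001


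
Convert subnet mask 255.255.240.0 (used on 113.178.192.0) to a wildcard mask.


Subnet mask: 255.255.240.0
Wildcard = 255.255.255.255 - subnet mask
255 - 255 = 0
255 - 255 = 0
255 - 240 = 15
255 - 0 = 255
Wildcard: 0.0.15.255


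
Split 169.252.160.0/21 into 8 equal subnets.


New prefix = 21 + 3 = 24
Each subnet has 256 addresses
  169.252.160.0/24
  169.252.161.0/24
  169.252.162.0/24
  169.252.163.0/24
  169.252.164.0/24
  169.252.165.0/24
  169.252.166.0/24
  169.252.167.0/24
Subnets: 169.252.160.0/24, 169.252.161.0/24, 169.252.162.0/24, 169.252.163.0/24, 169.252.164.0/24, 169.252.165.0/24, 169.252.166.0/24, 169.252.167.0/24


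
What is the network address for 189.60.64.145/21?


IP:   10111101.00111100.01000000.10010001
Mask: 11111111.11111111.11111000.00000000
AND operation:
Net:  10111101.00111100.01000000.00000000
Network: 189.60.64.0/21


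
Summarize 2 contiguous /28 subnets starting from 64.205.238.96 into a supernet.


Original prefix: /28
Number of subnets: 2 = 2^1
New prefix = 28 - 1 = 27
Supernet: 64.205.238.96/27


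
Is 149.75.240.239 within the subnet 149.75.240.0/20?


Subnet network: 149.75.240.0
Test IP AND mask: 149.75.240.0
Yes, 149.75.240.239 is in 149.75.240.0/20


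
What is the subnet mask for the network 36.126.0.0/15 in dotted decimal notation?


/15 means 15 network bits, 17 host bits
Binary: 11111111111111100000000000000000
Mask: 255.254.0.0


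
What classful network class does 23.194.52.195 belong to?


First octet: 23
Binary: 00010111
0xxxxxxx -> Class A (1-126)
Class A, default mask 255.0.0.0 (/8)


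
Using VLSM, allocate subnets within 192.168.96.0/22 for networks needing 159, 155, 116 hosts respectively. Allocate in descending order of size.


159 hosts -> /24 (254 usable): 192.168.96.0/24
155 hosts -> /24 (254 usable): 192.168.97.0/24
116 hosts -> /25 (126 usable): 192.168.98.0/25
Allocation: 192.168.96.0/24 (159 hosts, 254 usable); 192.168.97.0/24 (155 hosts, 254 usable); 192.168.98.0/25 (116 hosts, 126 usable)


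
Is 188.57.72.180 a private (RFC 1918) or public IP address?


RFC 1918 private ranges:
  10.0.0.0/8 (10.0.0.0 - 10.255.255.255)
  172.16.0.0/12 (172.16.0.0 - 172.31.255.255)
  192.168.0.0/16 (192.168.0.0 - 192.168.255.255)
Public (not in any RFC 1918 range)


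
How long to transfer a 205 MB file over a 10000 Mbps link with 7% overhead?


Effective throughput = 10000 * (1 - 7/100) = 9300 Mbps
File size in Mb = 205 * 8 = 1640 Mb
Time = 1640 / 9300
Time = 0.1763 seconds


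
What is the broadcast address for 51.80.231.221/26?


Network: 51.80.231.192/26
Host bits = 6
Set all host bits to 1:
Broadcast: 51.80.231.255


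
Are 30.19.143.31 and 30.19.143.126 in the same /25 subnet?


Mask: 255.255.255.128
30.19.143.31 AND mask = 30.19.143.0
30.19.143.126 AND mask = 30.19.143.0
Yes, same subnet (30.19.143.0)


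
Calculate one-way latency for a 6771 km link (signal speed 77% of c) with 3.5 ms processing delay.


Speed = 0.77 * 3e5 km/s = 231000 km/s
Propagation delay = 6771 / 231000 = 0.0293 s = 29.3117 ms
Processing delay = 3.5 ms
Total one-way latency = 32.8117 ms


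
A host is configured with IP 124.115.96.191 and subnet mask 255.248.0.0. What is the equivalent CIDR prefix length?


Binary: 11111111.11111000.00000000.00000000
Count leading 1s
Prefix: /13


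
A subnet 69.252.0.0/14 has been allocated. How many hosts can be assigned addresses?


Host bits = 32 - 14 = 18
Total addresses = 2^18 = 262144
Usable = total - 2 (network and broadcast)
Usable hosts: 262142


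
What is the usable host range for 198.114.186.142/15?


Network: 198.114.0.0
Broadcast: 198.115.255.255
First usable = network + 1
Last usable = broadcast - 1
Range: 198.114.0.1 to 198.115.255.254


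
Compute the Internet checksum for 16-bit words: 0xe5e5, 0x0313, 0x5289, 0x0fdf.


Sum all words (with carry folding):
+ 0xe5e5 = 0xe5e5
+ 0x0313 = 0xe8f8
+ 0x5289 = 0x3b82
+ 0x0fdf = 0x4b61
One's complement: ~0x4b61
Checksum = 0xb49e


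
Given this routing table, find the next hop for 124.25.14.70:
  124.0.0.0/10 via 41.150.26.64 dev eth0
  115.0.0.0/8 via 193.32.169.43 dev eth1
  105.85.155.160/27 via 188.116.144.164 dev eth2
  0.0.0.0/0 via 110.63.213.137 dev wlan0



Longest prefix match for 124.25.14.70:
  /10 124.0.0.0: MATCH
  /8 115.0.0.0: no
  /27 105.85.155.160: no
  /0 0.0.0.0: MATCH
Selected: next-hop 41.150.26.64 via eth0 (matched /10)


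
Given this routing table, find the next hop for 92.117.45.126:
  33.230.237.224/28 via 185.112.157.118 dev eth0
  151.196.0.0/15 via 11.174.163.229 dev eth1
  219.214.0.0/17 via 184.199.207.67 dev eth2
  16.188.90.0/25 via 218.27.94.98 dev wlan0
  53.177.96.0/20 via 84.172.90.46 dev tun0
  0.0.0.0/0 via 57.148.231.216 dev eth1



Longest prefix match for 92.117.45.126:
  /28 33.230.237.224: no
  /15 151.196.0.0: no
  /17 219.214.0.0: no
  /25 16.188.90.0: no
  /20 53.177.96.0: no
  /0 0.0.0.0: MATCH
Selected: next-hop 57.148.231.216 via eth1 (matched /0)


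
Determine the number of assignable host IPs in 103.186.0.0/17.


Host bits = 32 - 17 = 15
Total addresses = 2^15 = 32768
Usable = total - 2 (network and broadcast)
Usable hosts: 32766


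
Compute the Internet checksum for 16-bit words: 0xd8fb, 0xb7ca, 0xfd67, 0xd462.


Sum all words (with carry folding):
+ 0xd8fb = 0xd8fb
+ 0xb7ca = 0x90c6
+ 0xfd67 = 0x8e2e
+ 0xd462 = 0x6291
One's complement: ~0x6291
Checksum = 0x9d6e


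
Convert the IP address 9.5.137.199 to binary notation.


9 = 00001001
5 = 00000101
137 = 10001001
199 = 11000111
Binary: 00001001.00000101.10001001.11000111


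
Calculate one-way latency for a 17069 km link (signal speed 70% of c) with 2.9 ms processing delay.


Speed = 0.7 * 3e5 km/s = 210000 km/s
Propagation delay = 17069 / 210000 = 0.0813 s = 81.281 ms
Processing delay = 2.9 ms
Total one-way latency = 84.181 ms


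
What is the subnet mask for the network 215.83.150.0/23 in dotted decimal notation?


/23 means 23 network bits, 9 host bits
Binary: 11111111111111111111111000000000
Mask: 255.255.254.0


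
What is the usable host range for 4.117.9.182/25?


Network: 4.117.9.128
Broadcast: 4.117.9.255
First usable = network + 1
Last usable = broadcast - 1
Range: 4.117.9.129 to 4.117.9.254


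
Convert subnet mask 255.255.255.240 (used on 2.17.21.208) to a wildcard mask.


Subnet mask: 255.255.255.240
Wildcard = 255.255.255.255 - subnet mask
255 - 255 = 0
255 - 255 = 0
255 - 255 = 0
255 - 240 = 15
Wildcard: 0.0.0.15


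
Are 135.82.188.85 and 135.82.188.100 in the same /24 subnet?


Mask: 255.255.255.0
135.82.188.85 AND mask = 135.82.188.0
135.82.188.100 AND mask = 135.82.188.0
Yes, same subnet (135.82.188.0)


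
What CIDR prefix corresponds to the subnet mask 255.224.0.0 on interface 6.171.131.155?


Binary: 11111111.11100000.00000000.00000000
Count leading 1s
Prefix: /11


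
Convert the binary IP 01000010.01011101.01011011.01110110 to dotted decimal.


01000010 = 66
01011101 = 93
01011011 = 91
01110110 = 118
IP: 66.93.91.118


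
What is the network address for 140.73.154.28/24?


IP:   10001100.01001001.10011010.00011100
Mask: 11111111.11111111.11111111.00000000
AND operation:
Net:  10001100.01001001.10011010.00000000
Network: 140.73.154.0/24


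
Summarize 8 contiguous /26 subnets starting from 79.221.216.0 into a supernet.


Original prefix: /26
Number of subnets: 8 = 2^3
New prefix = 26 - 3 = 23
Supernet: 79.221.216.0/23


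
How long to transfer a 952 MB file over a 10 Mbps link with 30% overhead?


Effective throughput = 10 * (1 - 30/100) = 7 Mbps
File size in Mb = 952 * 8 = 7616 Mb
Time = 7616 / 7
Time = 1088 seconds


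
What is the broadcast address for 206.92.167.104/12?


Network: 206.80.0.0/12
Host bits = 20
Set all host bits to 1:
Broadcast: 206.95.255.255


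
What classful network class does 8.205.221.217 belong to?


First octet: 8
Binary: 00001000
0xxxxxxx -> Class A (1-126)
Class A, default mask 255.0.0.0 (/8)


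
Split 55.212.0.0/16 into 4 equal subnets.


New prefix = 16 + 2 = 18
Each subnet has 16384 addresses
  55.212.0.0/18
  55.212.64.0/18
  55.212.128.0/18
  55.212.192.0/18
Subnets: 55.212.0.0/18, 55.212.64.0/18, 55.212.128.0/18, 55.212.192.0/18


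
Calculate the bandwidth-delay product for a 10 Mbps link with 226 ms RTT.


BDP = bandwidth * RTT
= 10 Mbps * 226 ms
= 10 * 1e6 * 226 / 1000 bits
= 2260000 bits
= 282500 bytes
= 275.8789 KB
BDP = 2260000 bits (282500 bytes)


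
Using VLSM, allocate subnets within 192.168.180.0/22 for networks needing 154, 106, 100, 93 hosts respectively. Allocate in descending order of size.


154 hosts -> /24 (254 usable): 192.168.180.0/24
106 hosts -> /25 (126 usable): 192.168.181.0/25
100 hosts -> /25 (126 usable): 192.168.181.128/25
93 hosts -> /25 (126 usable): 192.168.182.0/25
Allocation: 192.168.180.0/24 (154 hosts, 254 usable); 192.168.181.0/25 (106 hosts, 126 usable); 192.168.181.128/25 (100 hosts, 126 usable); 192.168.182.0/25 (93 hosts, 126 usable)


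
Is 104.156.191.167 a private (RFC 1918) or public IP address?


RFC 1918 private ranges:
  10.0.0.0/8 (10.0.0.0 - 10.255.255.255)
  172.16.0.0/12 (172.16.0.0 - 172.31.255.255)
  192.168.0.0/16 (192.168.0.0 - 192.168.255.255)
Public (not in any RFC 1918 range)


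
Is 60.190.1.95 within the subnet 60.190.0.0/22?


Subnet network: 60.190.0.0
Test IP AND mask: 60.190.0.0
Yes, 60.190.1.95 is in 60.190.0.0/22


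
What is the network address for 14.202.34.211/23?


IP:   00001110.11001010.00100010.11010011
Mask: 11111111.11111111.11111110.00000000
AND operation:
Net:  00001110.11001010.00100010.00000000
Network: 14.202.34.0/23


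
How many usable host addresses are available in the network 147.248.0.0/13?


Host bits = 32 - 13 = 19
Total addresses = 2^19 = 524288
Usable = total - 2 (network and broadcast)
Usable hosts: 524286


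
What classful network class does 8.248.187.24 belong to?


First octet: 8
Binary: 00001000
0xxxxxxx -> Class A (1-126)
Class A, default mask 255.0.0.0 (/8)


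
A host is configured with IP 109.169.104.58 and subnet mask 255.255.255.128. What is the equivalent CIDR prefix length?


Binary: 11111111.11111111.11111111.10000000
Count leading 1s
Prefix: /25


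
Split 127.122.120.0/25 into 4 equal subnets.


New prefix = 25 + 2 = 27
Each subnet has 32 addresses
  127.122.120.0/27
  127.122.120.32/27
  127.122.120.64/27
  127.122.120.96/27
Subnets: 127.122.120.0/27, 127.122.120.32/27, 127.122.120.64/27, 127.122.120.96/27


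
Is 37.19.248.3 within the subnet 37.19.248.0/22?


Subnet network: 37.19.248.0
Test IP AND mask: 37.19.248.0
Yes, 37.19.248.3 is in 37.19.248.0/22


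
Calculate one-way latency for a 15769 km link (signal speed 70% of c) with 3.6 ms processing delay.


Speed = 0.7 * 3e5 km/s = 210000 km/s
Propagation delay = 15769 / 210000 = 0.0751 s = 75.0905 ms
Processing delay = 3.6 ms
Total one-way latency = 78.6905 ms


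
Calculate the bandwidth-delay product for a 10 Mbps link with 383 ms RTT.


BDP = bandwidth * RTT
= 10 Mbps * 383 ms
= 10 * 1e6 * 383 / 1000 bits
= 3830000 bits
= 478750 bytes
= 467.5293 KB
BDP = 3830000 bits (478750 bytes)


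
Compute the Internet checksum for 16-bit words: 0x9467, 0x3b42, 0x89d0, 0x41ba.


Sum all words (with carry folding):
+ 0x9467 = 0x9467
+ 0x3b42 = 0xcfa9
+ 0x89d0 = 0x597a
+ 0x41ba = 0x9b34
One's complement: ~0x9b34
Checksum = 0x64cb


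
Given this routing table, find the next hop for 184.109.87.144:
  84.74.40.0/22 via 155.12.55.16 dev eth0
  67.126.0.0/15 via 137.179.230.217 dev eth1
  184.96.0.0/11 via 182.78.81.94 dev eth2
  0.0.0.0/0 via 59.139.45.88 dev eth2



Longest prefix match for 184.109.87.144:
  /22 84.74.40.0: no
  /15 67.126.0.0: no
  /11 184.96.0.0: MATCH
  /0 0.0.0.0: MATCH
Selected: next-hop 182.78.81.94 via eth2 (matched /11)


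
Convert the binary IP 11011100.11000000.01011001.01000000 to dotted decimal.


11011100 = 220
11000000 = 192
01011001 = 89
01000000 = 64
IP: 220.192.89.64


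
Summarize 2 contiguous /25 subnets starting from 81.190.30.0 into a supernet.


Original prefix: /25
Number of subnets: 2 = 2^1
New prefix = 25 - 1 = 24
Supernet: 81.190.30.0/24


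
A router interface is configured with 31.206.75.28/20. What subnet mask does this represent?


/20 means 20 network bits, 12 host bits
Binary: 11111111111111111111000000000000
Mask: 255.255.240.0


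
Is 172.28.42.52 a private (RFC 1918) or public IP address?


RFC 1918 private ranges:
  10.0.0.0/8 (10.0.0.0 - 10.255.255.255)
  172.16.0.0/12 (172.16.0.0 - 172.31.255.255)
  192.168.0.0/16 (192.168.0.0 - 192.168.255.255)
Private (in 172.16.0.0/12)


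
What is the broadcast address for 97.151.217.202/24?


Network: 97.151.217.0/24
Host bits = 8
Set all host bits to 1:
Broadcast: 97.151.217.255


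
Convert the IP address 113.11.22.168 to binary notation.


113 = 01110001
11 = 00001011
22 = 00010110
168 = 10101000
Binary: 01110001.00001011.00010110.10101000


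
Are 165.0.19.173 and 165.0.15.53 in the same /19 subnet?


Mask: 255.255.224.0
165.0.19.173 AND mask = 165.0.0.0
165.0.15.53 AND mask = 165.0.0.0
Yes, same subnet (165.0.0.0)


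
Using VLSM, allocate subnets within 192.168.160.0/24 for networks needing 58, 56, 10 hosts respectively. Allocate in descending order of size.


58 hosts -> /26 (62 usable): 192.168.160.0/26
56 hosts -> /26 (62 usable): 192.168.160.64/26
10 hosts -> /28 (14 usable): 192.168.160.128/28
Allocation: 192.168.160.0/26 (58 hosts, 62 usable); 192.168.160.64/26 (56 hosts, 62 usable); 192.168.160.128/28 (10 hosts, 14 usable)


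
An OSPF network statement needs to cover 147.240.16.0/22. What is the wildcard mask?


Subnet mask: 255.255.252.0
Wildcard = 255.255.255.255 - subnet mask
255 - 255 = 0
255 - 255 = 0
255 - 252 = 3
255 - 0 = 255
Wildcard: 0.0.3.255


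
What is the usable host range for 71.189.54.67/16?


Network: 71.189.0.0
Broadcast: 71.189.255.255
First usable = network + 1
Last usable = broadcast - 1
Range: 71.189.0.1 to 71.189.255.254


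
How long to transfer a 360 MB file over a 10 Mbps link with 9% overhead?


Effective throughput = 10 * (1 - 9/100) = 9.1 Mbps
File size in Mb = 360 * 8 = 2880 Mb
Time = 2880 / 9.1
Time = 316.4835 seconds


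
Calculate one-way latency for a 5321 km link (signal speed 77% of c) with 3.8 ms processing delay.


Speed = 0.77 * 3e5 km/s = 231000 km/s
Propagation delay = 5321 / 231000 = 0.023 s = 23.0346 ms
Processing delay = 3.8 ms
Total one-way latency = 26.8346 ms


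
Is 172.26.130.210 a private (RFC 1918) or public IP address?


RFC 1918 private ranges:
  10.0.0.0/8 (10.0.0.0 - 10.255.255.255)
  172.16.0.0/12 (172.16.0.0 - 172.31.255.255)
  192.168.0.0/16 (192.168.0.0 - 192.168.255.255)
Private (in 172.16.0.0/12)


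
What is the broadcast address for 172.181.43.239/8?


Network: 172.0.0.0/8
Host bits = 24
Set all host bits to 1:
Broadcast: 172.255.255.255


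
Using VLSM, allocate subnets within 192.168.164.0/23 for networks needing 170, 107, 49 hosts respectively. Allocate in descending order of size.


170 hosts -> /24 (254 usable): 192.168.164.0/24
107 hosts -> /25 (126 usable): 192.168.165.0/25
49 hosts -> /26 (62 usable): 192.168.165.128/26
Allocation: 192.168.164.0/24 (170 hosts, 254 usable); 192.168.165.0/25 (107 hosts, 126 usable); 192.168.165.128/26 (49 hosts, 62 usable)


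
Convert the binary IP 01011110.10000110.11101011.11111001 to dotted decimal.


01011110 = 94
10000110 = 134
11101011 = 235
11111001 = 249
IP: 94.134.235.249


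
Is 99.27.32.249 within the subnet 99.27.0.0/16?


Subnet network: 99.27.0.0
Test IP AND mask: 99.27.0.0
Yes, 99.27.32.249 is in 99.27.0.0/16


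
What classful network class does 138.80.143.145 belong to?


First octet: 138
Binary: 10001010
10xxxxxx -> Class B (128-191)
Class B, default mask 255.255.0.0 (/16)


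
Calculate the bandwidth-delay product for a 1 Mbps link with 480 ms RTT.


BDP = bandwidth * RTT
= 1 Mbps * 480 ms
= 1 * 1e6 * 480 / 1000 bits
= 480000 bits
= 60000 bytes
= 58.5938 KB
BDP = 480000 bits (60000 bytes)


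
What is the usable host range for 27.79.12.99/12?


Network: 27.64.0.0
Broadcast: 27.79.255.255
First usable = network + 1
Last usable = broadcast - 1
Range: 27.64.0.1 to 27.79.255.254


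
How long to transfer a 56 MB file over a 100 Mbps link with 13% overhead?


Effective throughput = 100 * (1 - 13/100) = 87 Mbps
File size in Mb = 56 * 8 = 448 Mb
Time = 448 / 87
Time = 5.1494 seconds


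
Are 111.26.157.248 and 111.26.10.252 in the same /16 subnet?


Mask: 255.255.0.0
111.26.157.248 AND mask = 111.26.0.0
111.26.10.252 AND mask = 111.26.0.0
Yes, same subnet (111.26.0.0)


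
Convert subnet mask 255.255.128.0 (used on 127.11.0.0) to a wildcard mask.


Subnet mask: 255.255.128.0
Wildcard = 255.255.255.255 - subnet mask
255 - 255 = 0
255 - 255 = 0
255 - 128 = 127
255 - 0 = 255
Wildcard: 0.0.127.255


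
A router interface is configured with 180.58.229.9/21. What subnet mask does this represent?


/21 means 21 network bits, 11 host bits
Binary: 11111111111111111111100000000000
Mask: 255.255.248.0


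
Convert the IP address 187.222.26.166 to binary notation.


187 = 10111011
222 = 11011110
26 = 00011010
166 = 10100110
Binary: 10111011.11011110.00011010.10100110


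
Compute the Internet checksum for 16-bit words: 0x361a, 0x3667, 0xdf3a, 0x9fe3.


Sum all words (with carry folding):
+ 0x361a = 0x361a
+ 0x3667 = 0x6c81
+ 0xdf3a = 0x4bbc
+ 0x9fe3 = 0xeb9f
One's complement: ~0xeb9f
Checksum = 0x1460


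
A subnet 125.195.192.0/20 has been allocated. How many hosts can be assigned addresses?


Host bits = 32 - 20 = 12
Total addresses = 2^12 = 4096
Usable = total - 2 (network and broadcast)
Usable hosts: 4094


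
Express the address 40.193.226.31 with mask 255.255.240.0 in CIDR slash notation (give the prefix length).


Binary: 11111111.11111111.11110000.00000000
Count leading 1s
Prefix: /20


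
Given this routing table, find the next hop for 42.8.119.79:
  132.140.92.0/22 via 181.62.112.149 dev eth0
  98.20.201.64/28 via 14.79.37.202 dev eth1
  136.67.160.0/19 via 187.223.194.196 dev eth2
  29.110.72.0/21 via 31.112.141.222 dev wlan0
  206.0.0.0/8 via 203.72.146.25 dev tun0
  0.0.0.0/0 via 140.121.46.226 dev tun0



Longest prefix match for 42.8.119.79:
  /22 132.140.92.0: no
  /28 98.20.201.64: no
  /19 136.67.160.0: no
  /21 29.110.72.0: no
  /8 206.0.0.0: no
  /0 0.0.0.0: MATCH
Selected: next-hop 140.121.46.226 via tun0 (matched /0)


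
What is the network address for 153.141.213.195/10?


IP:   10011001.10001101.11010101.11000011
Mask: 11111111.11000000.00000000.00000000
AND operation:
Net:  10011001.10000000.00000000.00000000
Network: 153.128.0.0/10


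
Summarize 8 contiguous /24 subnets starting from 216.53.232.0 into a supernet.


Original prefix: /24
Number of subnets: 8 = 2^3
New prefix = 24 - 3 = 21
Supernet: 216.53.232.0/21


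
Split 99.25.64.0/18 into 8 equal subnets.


New prefix = 18 + 3 = 21
Each subnet has 2048 addresses
  99.25.64.0/21
  99.25.72.0/21
  99.25.80.0/21
  99.25.88.0/21
  99.25.96.0/21
  99.25.104.0/21
  99.25.112.0/21
  99.25.120.0/21
Subnets: 99.25.64.0/21, 99.25.72.0/21, 99.25.80.0/21, 99.25.88.0/21, 99.25.96.0/21, 99.25.104.0/21, 99.25.112.0/21, 99.25.120.0/21


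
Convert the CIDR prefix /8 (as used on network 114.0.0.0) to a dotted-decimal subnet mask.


/8 means 8 network bits, 24 host bits
Binary: 11111111000000000000000000000000
Mask: 255.0.0.0


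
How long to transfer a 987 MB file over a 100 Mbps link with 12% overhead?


Effective throughput = 100 * (1 - 12/100) = 88 Mbps
File size in Mb = 987 * 8 = 7896 Mb
Time = 7896 / 88
Time = 89.7273 seconds


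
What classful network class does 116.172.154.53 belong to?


First octet: 116
Binary: 01110100
0xxxxxxx -> Class A (1-126)
Class A, default mask 255.0.0.0 (/8)


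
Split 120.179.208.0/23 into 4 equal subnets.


New prefix = 23 + 2 = 25
Each subnet has 128 addresses
  120.179.208.0/25
  120.179.208.128/25
  120.179.209.0/25
  120.179.209.128/25
Subnets: 120.179.208.0/25, 120.179.208.128/25, 120.179.209.0/25, 120.179.209.128/25


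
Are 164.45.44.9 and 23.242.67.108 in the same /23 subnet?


Mask: 255.255.254.0
164.45.44.9 AND mask = 164.45.44.0
23.242.67.108 AND mask = 23.242.66.0
No, different subnets (164.45.44.0 vs 23.242.66.0)


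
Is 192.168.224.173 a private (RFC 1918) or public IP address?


RFC 1918 private ranges:
  10.0.0.0/8 (10.0.0.0 - 10.255.255.255)
  172.16.0.0/12 (172.16.0.0 - 172.31.255.255)
  192.168.0.0/16 (192.168.0.0 - 192.168.255.255)
Private (in 192.168.0.0/16)


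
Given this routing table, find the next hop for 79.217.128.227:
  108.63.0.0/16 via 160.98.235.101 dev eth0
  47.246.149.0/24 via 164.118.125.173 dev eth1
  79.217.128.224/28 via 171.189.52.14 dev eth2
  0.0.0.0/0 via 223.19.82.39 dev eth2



Longest prefix match for 79.217.128.227:
  /16 108.63.0.0: no
  /24 47.246.149.0: no
  /28 79.217.128.224: MATCH
  /0 0.0.0.0: MATCH
Selected: next-hop 171.189.52.14 via eth2 (matched /28)


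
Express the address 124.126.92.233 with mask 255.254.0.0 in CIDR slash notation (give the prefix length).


Binary: 11111111.11111110.00000000.00000000
Count leading 1s
Prefix: /15


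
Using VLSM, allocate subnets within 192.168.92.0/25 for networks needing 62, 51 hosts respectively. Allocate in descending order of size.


62 hosts -> /26 (62 usable): 192.168.92.0/26
51 hosts -> /26 (62 usable): 192.168.92.64/26
Allocation: 192.168.92.0/26 (62 hosts, 62 usable); 192.168.92.64/26 (51 hosts, 62 usable)


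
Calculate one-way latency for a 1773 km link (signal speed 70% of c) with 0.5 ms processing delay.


Speed = 0.7 * 3e5 km/s = 210000 km/s
Propagation delay = 1773 / 210000 = 0.0084 s = 8.4429 ms
Processing delay = 0.5 ms
Total one-way latency = 8.9429 ms


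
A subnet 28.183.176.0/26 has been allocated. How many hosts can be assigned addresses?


Host bits = 32 - 26 = 6
Total addresses = 2^6 = 64
Usable = total - 2 (network and broadcast)
Usable hosts: 62


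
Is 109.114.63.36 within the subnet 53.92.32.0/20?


Subnet network: 53.92.32.0
Test IP AND mask: 109.114.48.0
No, 109.114.63.36 is not in 53.92.32.0/20


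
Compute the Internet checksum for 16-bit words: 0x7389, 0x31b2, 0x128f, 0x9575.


Sum all words (with carry folding):
+ 0x7389 = 0x7389
+ 0x31b2 = 0xa53b
+ 0x128f = 0xb7ca
+ 0x9575 = 0x4d40
One's complement: ~0x4d40
Checksum = 0xb2bf


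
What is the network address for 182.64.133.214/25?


IP:   10110110.01000000.10000101.11010110
Mask: 11111111.11111111.11111111.10000000
AND operation:
Net:  10110110.01000000.10000101.10000000
Network: 182.64.133.128/25


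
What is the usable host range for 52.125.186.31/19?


Network: 52.125.160.0
Broadcast: 52.125.191.255
First usable = network + 1
Last usable = broadcast - 1
Range: 52.125.160.1 to 52.125.191.254


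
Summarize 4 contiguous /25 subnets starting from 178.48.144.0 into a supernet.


Original prefix: /25
Number of subnets: 4 = 2^2
New prefix = 25 - 2 = 23
Supernet: 178.48.144.0/23


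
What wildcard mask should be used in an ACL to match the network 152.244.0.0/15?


Subnet mask: 255.254.0.0
Wildcard = 255.255.255.255 - subnet mask
255 - 255 = 0
255 - 254 = 1
255 - 0 = 255
255 - 0 = 255
Wildcard: 0.1.255.255


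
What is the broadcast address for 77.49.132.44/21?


Network: 77.49.128.0/21
Host bits = 11
Set all host bits to 1:
Broadcast: 77.49.135.255


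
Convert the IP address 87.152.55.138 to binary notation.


87 = 01010111
152 = 10011000
55 = 00110111
138 = 10001010
Binary: 01010111.10011000.00110111.10001010


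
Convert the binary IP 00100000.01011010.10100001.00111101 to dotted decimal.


00100000 = 32
01011010 = 90
10100001 = 161
00111101 = 61
IP: 32.90.161.61


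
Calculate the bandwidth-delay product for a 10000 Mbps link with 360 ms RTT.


BDP = bandwidth * RTT
= 10000 Mbps * 360 ms
= 10000 * 1e6 * 360 / 1000 bits
= 3600000000 bits
= 450000000 bytes
= 439453.125 KB
BDP = 3600000000 bits (450000000 bytes)


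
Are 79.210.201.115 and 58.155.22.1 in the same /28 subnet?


Mask: 255.255.255.240
79.210.201.115 AND mask = 79.210.201.112
58.155.22.1 AND mask = 58.155.22.0
No, different subnets (79.210.201.112 vs 58.155.22.0)


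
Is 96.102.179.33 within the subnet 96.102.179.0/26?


Subnet network: 96.102.179.0
Test IP AND mask: 96.102.179.0
Yes, 96.102.179.33 is in 96.102.179.0/26


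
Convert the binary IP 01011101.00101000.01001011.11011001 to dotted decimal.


01011101 = 93
00101000 = 40
01001011 = 75
11011001 = 217
IP: 93.40.75.217


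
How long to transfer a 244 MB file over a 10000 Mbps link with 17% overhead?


Effective throughput = 10000 * (1 - 17/100) = 8300 Mbps
File size in Mb = 244 * 8 = 1952 Mb
Time = 1952 / 8300
Time = 0.2352 seconds


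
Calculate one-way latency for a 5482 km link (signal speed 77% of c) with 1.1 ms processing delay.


Speed = 0.77 * 3e5 km/s = 231000 km/s
Propagation delay = 5482 / 231000 = 0.0237 s = 23.7316 ms
Processing delay = 1.1 ms
Total one-way latency = 24.8316 ms


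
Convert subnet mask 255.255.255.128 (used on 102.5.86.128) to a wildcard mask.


Subnet mask: 255.255.255.128
Wildcard = 255.255.255.255 - subnet mask
255 - 255 = 0
255 - 255 = 0
255 - 255 = 0
255 - 128 = 127
Wildcard: 0.0.0.127


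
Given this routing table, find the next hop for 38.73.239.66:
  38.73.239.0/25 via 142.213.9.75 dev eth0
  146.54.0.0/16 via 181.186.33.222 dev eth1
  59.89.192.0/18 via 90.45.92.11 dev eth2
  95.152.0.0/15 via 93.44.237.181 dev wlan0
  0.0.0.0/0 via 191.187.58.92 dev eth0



Longest prefix match for 38.73.239.66:
  /25 38.73.239.0: MATCH
  /16 146.54.0.0: no
  /18 59.89.192.0: no
  /15 95.152.0.0: no
  /0 0.0.0.0: MATCH
Selected: next-hop 142.213.9.75 via eth0 (matched /25)


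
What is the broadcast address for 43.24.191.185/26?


Network: 43.24.191.128/26
Host bits = 6
Set all host bits to 1:
Broadcast: 43.24.191.191


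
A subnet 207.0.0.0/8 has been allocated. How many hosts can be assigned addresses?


Host bits = 32 - 8 = 24
Total addresses = 2^24 = 16777216
Usable = total - 2 (network and broadcast)
Usable hosts: 16777214


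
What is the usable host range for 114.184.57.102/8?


Network: 114.0.0.0
Broadcast: 114.255.255.255
First usable = network + 1
Last usable = broadcast - 1
Range: 114.0.0.1 to 114.255.255.254


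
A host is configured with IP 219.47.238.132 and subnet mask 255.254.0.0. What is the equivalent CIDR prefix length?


Binary: 11111111.11111110.00000000.00000000
Count leading 1s
Prefix: /15


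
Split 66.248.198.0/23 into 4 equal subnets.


New prefix = 23 + 2 = 25
Each subnet has 128 addresses
  66.248.198.0/25
  66.248.198.128/25
  66.248.199.0/25
  66.248.199.128/25
Subnets: 66.248.198.0/25, 66.248.198.128/25, 66.248.199.0/25, 66.248.199.128/25


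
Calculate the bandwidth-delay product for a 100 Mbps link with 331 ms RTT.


BDP = bandwidth * RTT
= 100 Mbps * 331 ms
= 100 * 1e6 * 331 / 1000 bits
= 33100000 bits
= 4137500 bytes
= 4040.5273 KB
BDP = 33100000 bits (4137500 bytes)


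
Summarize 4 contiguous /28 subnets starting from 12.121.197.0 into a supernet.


Original prefix: /28
Number of subnets: 4 = 2^2
New prefix = 28 - 2 = 26
Supernet: 12.121.197.0/26


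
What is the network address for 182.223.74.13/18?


IP:   10110110.11011111.01001010.00001101
Mask: 11111111.11111111.11000000.00000000
AND operation:
Net:  10110110.11011111.01000000.00000000
Network: 182.223.64.0/18


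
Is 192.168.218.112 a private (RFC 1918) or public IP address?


RFC 1918 private ranges:
  10.0.0.0/8 (10.0.0.0 - 10.255.255.255)
  172.16.0.0/12 (172.16.0.0 - 172.31.255.255)
  192.168.0.0/16 (192.168.0.0 - 192.168.255.255)
Private (in 192.168.0.0/16)


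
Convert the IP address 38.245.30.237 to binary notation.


38 = 00100110
245 = 11110101
30 = 00011110
237 = 11101101
Binary: 00100110.11110101.00011110.11101101


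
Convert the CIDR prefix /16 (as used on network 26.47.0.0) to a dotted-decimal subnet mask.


/16 means 16 network bits, 16 host bits
Binary: 11111111111111110000000000000000
Mask: 255.255.0.0


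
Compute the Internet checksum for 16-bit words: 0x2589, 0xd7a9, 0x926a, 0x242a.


Sum all words (with carry folding):
+ 0x2589 = 0x2589
+ 0xd7a9 = 0xfd32
+ 0x926a = 0x8f9d
+ 0x242a = 0xb3c7
One's complement: ~0xb3c7
Checksum = 0x4c38


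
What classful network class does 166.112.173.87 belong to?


First octet: 166
Binary: 10100110
10xxxxxx -> Class B (128-191)
Class B, default mask 255.255.0.0 (/16)


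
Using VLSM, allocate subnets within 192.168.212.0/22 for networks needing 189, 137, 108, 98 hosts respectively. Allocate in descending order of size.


189 hosts -> /24 (254 usable): 192.168.212.0/24
137 hosts -> /24 (254 usable): 192.168.213.0/24
108 hosts -> /25 (126 usable): 192.168.214.0/25
98 hosts -> /25 (126 usable): 192.168.214.128/25
Allocation: 192.168.212.0/24 (189 hosts, 254 usable); 192.168.213.0/24 (137 hosts, 254 usable); 192.168.214.0/25 (108 hosts, 126 usable); 192.168.214.128/25 (98 hosts, 126 usable)


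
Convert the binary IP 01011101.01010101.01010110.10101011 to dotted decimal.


01011101 = 93
01010101 = 85
01010110 = 86
10101011 = 171
IP: 93.85.86.171


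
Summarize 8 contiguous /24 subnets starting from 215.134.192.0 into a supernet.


Original prefix: /24
Number of subnets: 8 = 2^3
New prefix = 24 - 3 = 21
Supernet: 215.134.192.0/21


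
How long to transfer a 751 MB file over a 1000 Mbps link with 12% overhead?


Effective throughput = 1000 * (1 - 12/100) = 880 Mbps
File size in Mb = 751 * 8 = 6008 Mb
Time = 6008 / 880
Time = 6.8273 seconds


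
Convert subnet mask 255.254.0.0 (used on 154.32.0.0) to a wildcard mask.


Subnet mask: 255.254.0.0
Wildcard = 255.255.255.255 - subnet mask
255 - 255 = 0
255 - 254 = 1
255 - 0 = 255
255 - 0 = 255
Wildcard: 0.1.255.255


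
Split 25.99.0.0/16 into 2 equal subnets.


New prefix = 16 + 1 = 17
Each subnet has 32768 addresses
  25.99.0.0/17
  25.99.128.0/17
Subnets: 25.99.0.0/17, 25.99.128.0/17


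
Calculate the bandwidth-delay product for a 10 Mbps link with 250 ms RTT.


BDP = bandwidth * RTT
= 10 Mbps * 250 ms
= 10 * 1e6 * 250 / 1000 bits
= 2500000 bits
= 312500 bytes
= 305.1758 KB
BDP = 2500000 bits (312500 bytes)


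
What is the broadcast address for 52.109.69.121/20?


Network: 52.109.64.0/20
Host bits = 12
Set all host bits to 1:
Broadcast: 52.109.79.255


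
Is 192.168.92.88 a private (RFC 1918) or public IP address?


RFC 1918 private ranges:
  10.0.0.0/8 (10.0.0.0 - 10.255.255.255)
  172.16.0.0/12 (172.16.0.0 - 172.31.255.255)
  192.168.0.0/16 (192.168.0.0 - 192.168.255.255)
Private (in 192.168.0.0/16)


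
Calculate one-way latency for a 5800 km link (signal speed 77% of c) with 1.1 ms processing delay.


Speed = 0.77 * 3e5 km/s = 231000 km/s
Propagation delay = 5800 / 231000 = 0.0251 s = 25.1082 ms
Processing delay = 1.1 ms
Total one-way latency = 26.2082 ms


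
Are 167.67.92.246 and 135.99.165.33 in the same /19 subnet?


Mask: 255.255.224.0
167.67.92.246 AND mask = 167.67.64.0
135.99.165.33 AND mask = 135.99.160.0
No, different subnets (167.67.64.0 vs 135.99.160.0)


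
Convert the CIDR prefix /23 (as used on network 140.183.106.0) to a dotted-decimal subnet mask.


/23 means 23 network bits, 9 host bits
Binary: 11111111111111111111111000000000
Mask: 255.255.254.0


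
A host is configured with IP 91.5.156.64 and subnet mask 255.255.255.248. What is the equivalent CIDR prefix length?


Binary: 11111111.11111111.11111111.11111000
Count leading 1s
Prefix: /29


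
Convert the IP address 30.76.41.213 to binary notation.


30 = 00011110
76 = 01001100
41 = 00101001
213 = 11010101
Binary: 00011110.01001100.00101001.11010101


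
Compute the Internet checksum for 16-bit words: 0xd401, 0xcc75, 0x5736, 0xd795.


Sum all words (with carry folding):
+ 0xd401 = 0xd401
+ 0xcc75 = 0xa077
+ 0x5736 = 0xf7ad
+ 0xd795 = 0xcf43
One's complement: ~0xcf43
Checksum = 0x30bc


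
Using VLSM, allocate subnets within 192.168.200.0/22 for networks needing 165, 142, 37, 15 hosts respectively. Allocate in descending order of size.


165 hosts -> /24 (254 usable): 192.168.200.0/24
142 hosts -> /24 (254 usable): 192.168.201.0/24
37 hosts -> /26 (62 usable): 192.168.202.0/26
15 hosts -> /27 (30 usable): 192.168.202.64/27
Allocation: 192.168.200.0/24 (165 hosts, 254 usable); 192.168.201.0/24 (142 hosts, 254 usable); 192.168.202.0/26 (37 hosts, 62 usable); 192.168.202.64/27 (15 hosts, 30 usable)


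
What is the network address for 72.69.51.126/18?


IP:   01001000.01000101.00110011.01111110
Mask: 11111111.11111111.11000000.00000000
AND operation:
Net:  01001000.01000101.00000000.00000000
Network: 72.69.0.0/18


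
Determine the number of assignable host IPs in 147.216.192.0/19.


Host bits = 32 - 19 = 13
Total addresses = 2^13 = 8192
Usable = total - 2 (network and broadcast)
Usable hosts: 8190


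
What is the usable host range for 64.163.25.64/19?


Network: 64.163.0.0
Broadcast: 64.163.31.255
First usable = network + 1
Last usable = broadcast - 1
Range: 64.163.0.1 to 64.163.31.254


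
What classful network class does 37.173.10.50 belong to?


First octet: 37
Binary: 00100101
0xxxxxxx -> Class A (1-126)
Class A, default mask 255.0.0.0 (/8)


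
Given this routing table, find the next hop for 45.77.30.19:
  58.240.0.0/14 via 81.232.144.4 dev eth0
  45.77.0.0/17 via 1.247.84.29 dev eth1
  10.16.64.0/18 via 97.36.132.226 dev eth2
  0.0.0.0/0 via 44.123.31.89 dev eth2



Longest prefix match for 45.77.30.19:
  /14 58.240.0.0: no
  /17 45.77.0.0: MATCH
  /18 10.16.64.0: no
  /0 0.0.0.0: MATCH
Selected: next-hop 1.247.84.29 via eth1 (matched /17)


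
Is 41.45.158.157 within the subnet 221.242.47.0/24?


Subnet network: 221.242.47.0
Test IP AND mask: 41.45.158.0
No, 41.45.158.157 is not in 221.242.47.0/24


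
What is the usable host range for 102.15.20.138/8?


Network: 102.0.0.0
Broadcast: 102.255.255.255
First usable = network + 1
Last usable = broadcast - 1
Range: 102.0.0.1 to 102.255.255.254


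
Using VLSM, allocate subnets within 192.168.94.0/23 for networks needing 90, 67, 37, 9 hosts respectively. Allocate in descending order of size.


90 hosts -> /25 (126 usable): 192.168.94.0/25
67 hosts -> /25 (126 usable): 192.168.94.128/25
37 hosts -> /26 (62 usable): 192.168.95.0/26
9 hosts -> /28 (14 usable): 192.168.95.64/28
Allocation: 192.168.94.0/25 (90 hosts, 126 usable); 192.168.94.128/25 (67 hosts, 126 usable); 192.168.95.0/26 (37 hosts, 62 usable); 192.168.95.64/28 (9 hosts, 14 usable)


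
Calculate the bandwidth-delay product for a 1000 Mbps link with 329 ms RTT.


BDP = bandwidth * RTT
= 1000 Mbps * 329 ms
= 1000 * 1e6 * 329 / 1000 bits
= 329000000 bits
= 41125000 bytes
= 40161.1328 KB
BDP = 329000000 bits (41125000 bytes)


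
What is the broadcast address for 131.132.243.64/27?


Network: 131.132.243.64/27
Host bits = 5
Set all host bits to 1:
Broadcast: 131.132.243.95


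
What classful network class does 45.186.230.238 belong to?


First octet: 45
Binary: 00101101
0xxxxxxx -> Class A (1-126)
Class A, default mask 255.0.0.0 (/8)


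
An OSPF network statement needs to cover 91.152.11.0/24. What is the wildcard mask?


Subnet mask: 255.255.255.0
Wildcard = 255.255.255.255 - subnet mask
255 - 255 = 0
255 - 255 = 0
255 - 255 = 0
255 - 0 = 255
Wildcard: 0.0.0.255


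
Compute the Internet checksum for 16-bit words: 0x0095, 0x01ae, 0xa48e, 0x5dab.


Sum all words (with carry folding):
+ 0x0095 = 0x0095
+ 0x01ae = 0x0243
+ 0xa48e = 0xa6d1
+ 0x5dab = 0x047d
One's complement: ~0x047d
Checksum = 0xfb82


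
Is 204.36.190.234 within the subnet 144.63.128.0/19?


Subnet network: 144.63.128.0
Test IP AND mask: 204.36.160.0
No, 204.36.190.234 is not in 144.63.128.0/19


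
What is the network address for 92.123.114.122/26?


IP:   01011100.01111011.01110010.01111010
Mask: 11111111.11111111.11111111.11000000
AND operation:
Net:  01011100.01111011.01110010.01000000
Network: 92.123.114.64/26


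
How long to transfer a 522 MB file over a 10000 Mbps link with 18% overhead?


Effective throughput = 10000 * (1 - 18/100) = 8200 Mbps
File size in Mb = 522 * 8 = 4176 Mb
Time = 4176 / 8200
Time = 0.5093 seconds
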